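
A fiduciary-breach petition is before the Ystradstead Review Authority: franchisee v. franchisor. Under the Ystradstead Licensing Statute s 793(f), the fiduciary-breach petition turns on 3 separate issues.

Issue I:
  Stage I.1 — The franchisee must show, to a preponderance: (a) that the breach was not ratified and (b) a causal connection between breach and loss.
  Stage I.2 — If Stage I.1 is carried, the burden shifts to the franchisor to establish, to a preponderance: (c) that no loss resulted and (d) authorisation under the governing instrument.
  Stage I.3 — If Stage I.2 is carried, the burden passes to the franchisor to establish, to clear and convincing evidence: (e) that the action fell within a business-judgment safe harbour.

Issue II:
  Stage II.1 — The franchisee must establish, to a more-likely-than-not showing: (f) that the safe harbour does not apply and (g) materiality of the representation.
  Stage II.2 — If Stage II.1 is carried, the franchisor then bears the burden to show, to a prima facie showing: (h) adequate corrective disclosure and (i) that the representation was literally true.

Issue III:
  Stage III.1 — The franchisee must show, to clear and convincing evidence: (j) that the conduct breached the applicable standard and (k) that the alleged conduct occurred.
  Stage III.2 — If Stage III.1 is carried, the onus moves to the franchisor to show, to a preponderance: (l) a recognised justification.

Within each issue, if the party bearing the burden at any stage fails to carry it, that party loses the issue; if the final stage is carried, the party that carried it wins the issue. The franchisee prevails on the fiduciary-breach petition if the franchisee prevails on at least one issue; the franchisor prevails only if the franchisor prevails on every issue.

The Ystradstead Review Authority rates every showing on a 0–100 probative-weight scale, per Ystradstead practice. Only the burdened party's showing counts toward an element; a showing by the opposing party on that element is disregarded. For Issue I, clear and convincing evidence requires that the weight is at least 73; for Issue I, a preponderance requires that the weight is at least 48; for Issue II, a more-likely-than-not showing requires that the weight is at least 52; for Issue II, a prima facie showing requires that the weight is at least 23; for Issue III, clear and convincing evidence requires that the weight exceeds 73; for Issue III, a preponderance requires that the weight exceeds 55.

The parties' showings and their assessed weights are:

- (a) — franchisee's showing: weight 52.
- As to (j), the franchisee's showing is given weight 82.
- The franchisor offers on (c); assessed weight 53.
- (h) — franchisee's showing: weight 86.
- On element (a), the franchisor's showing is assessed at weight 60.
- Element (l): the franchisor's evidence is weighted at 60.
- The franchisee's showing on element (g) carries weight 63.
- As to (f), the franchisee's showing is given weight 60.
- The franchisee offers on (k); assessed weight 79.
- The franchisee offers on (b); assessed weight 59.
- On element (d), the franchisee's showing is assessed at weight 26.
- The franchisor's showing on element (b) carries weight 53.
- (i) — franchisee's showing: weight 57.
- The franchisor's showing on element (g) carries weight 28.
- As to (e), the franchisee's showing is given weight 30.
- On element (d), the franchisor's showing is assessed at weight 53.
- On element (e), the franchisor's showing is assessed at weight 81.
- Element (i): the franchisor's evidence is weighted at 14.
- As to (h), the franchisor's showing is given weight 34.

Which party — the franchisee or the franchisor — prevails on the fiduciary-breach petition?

franchisee

— Issue I —
At Stage I.1 the franchisee must meet a preponderance (weight is at least 48): on (a) the weight is 52 (the franchisor's 60 is given no effect), ≥ 48, so (a) meets the standard; on (b) the weight is 59 (the franchisor's 53 is given no effect), ≥ 48, so (b) meets the standard.
  Stage I.1 carried; the burden shifts to the franchisor.
At Stage I.2 the franchisor must meet a preponderance (weight is at least 48): on (c) the weight is 53, ≥ 48, so (c) meets the standard; on (d) the weight is 53 (the franchisee's 26 is given no effect), which does reach 48, so (d) meets the standard.
  All elements met. The franchisor retains the burden for Stage I.3.
At Stage I.3 the franchisor must meet clear and convincing evidence (weight is at least 73): on (e) the weight is 81 (the franchisee's 30 is given no effect), which does reach 73, so (e) meets the standard.
  Stage I.3 carried; the final stage is satisfied.
Every stage carried; the franchisor prevails on this issue.
— Issue II —
At Stage II.1 the franchisee must meet a more-likely-than-not showing (weight is at least 52): on (f) the weight is 60, ≥ 52, so (f) meets the standard; on (g) the weight is 63 (the franchisor's 28 is given no effect), ≥ 52, so (g) meets the standard.
  All elements met. The burden passes to the franchisor.
At Stage II.2 the franchisor must meet a prima facie showing (weight is at least 23): on (h) the weight is 34 (the franchisee's 86 is given no effect), ≥ 23, so (h) meets the standard; on (i) the weight is 14 (the franchisee's 57 is given no effect), which does not reach 23, so (i) does not meet the standard.
  Stage II.2 not carried; the franchisor fails its burden.
So the franchisee prevails on this issue.
— Issue III —
Stage III.1 (franchisee, clear and convincing evidence, weight exceeds 73): (j) 82 > 73 — meets; (k) 79 > 73 — meets.
  All elements met. The burden passes to the franchisor.
Stage III.2 (franchisor, a preponderance, weight exceeds 55): (l) 60 > 55 — meets.
  Stage III.2 carried; the final stage is satisfied.
With every stage satisfied, the franchisor prevails on this issue.
Per-issue: Issue I → franchisor; Issue II → franchisee; Issue III → franchisor. The franchisee must prevail on at least one issue; overall, the franchisee prevails.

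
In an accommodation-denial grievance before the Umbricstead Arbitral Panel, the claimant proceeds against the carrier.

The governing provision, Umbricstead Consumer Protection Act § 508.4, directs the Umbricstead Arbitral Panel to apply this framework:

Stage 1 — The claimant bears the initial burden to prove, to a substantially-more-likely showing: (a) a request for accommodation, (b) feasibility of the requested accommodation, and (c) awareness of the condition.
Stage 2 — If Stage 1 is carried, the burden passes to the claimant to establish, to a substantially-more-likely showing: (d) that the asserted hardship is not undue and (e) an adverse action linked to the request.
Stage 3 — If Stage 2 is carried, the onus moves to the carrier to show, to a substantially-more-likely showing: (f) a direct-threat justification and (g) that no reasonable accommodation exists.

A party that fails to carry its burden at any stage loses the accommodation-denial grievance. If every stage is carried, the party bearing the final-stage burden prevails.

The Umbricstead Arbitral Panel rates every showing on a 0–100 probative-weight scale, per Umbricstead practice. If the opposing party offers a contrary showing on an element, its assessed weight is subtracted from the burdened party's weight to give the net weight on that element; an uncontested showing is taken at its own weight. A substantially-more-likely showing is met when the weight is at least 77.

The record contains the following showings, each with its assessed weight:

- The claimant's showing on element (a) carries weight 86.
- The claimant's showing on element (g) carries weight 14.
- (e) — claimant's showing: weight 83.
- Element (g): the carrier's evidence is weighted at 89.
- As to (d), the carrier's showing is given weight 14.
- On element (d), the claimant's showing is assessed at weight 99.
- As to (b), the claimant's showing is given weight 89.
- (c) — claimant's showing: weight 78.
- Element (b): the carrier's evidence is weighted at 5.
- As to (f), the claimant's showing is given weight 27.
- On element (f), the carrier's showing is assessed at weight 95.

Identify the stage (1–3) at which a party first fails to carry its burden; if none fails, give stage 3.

At Stage 1 the claimant must meet a substantially-more-likely showing (weight is at least 77): on (a) the weight is 86, ≥ 77, so (a) meets the standard; on (b) the weight is 89 less the opposing 5 gives net 84, which does reach 77, so (b) meets the standard; on (c) the weight is 78, ≥ 77, so (c) meets the standard.
  All elements met. The claimant retains the burden for Stage 2.
At Stage 2 the claimant must meet a substantially-more-likely showing (weight is at least 77): on (d) the weight is 99 less the opposing 14 gives net 85, ≥ 77, so (d) meets the standard; on (e) the weight is 83, ≥ 77, so (e) meets the standard.
  The claimant carries Stage 2; the carrier now bears the burden.
At Stage 3 the carrier must meet a substantially-more-likely showing (weight is at least 77): on (f) the weight is 95 less the opposing 27 gives net 68, < 77, so (f) does not meet the standard; on (g) the weight is 89 less the opposing 14 gives net 75, < 77, so (g) does not meet the standard.
  The carrier does not carry Stage 3.
The claimant prevails.

stage 3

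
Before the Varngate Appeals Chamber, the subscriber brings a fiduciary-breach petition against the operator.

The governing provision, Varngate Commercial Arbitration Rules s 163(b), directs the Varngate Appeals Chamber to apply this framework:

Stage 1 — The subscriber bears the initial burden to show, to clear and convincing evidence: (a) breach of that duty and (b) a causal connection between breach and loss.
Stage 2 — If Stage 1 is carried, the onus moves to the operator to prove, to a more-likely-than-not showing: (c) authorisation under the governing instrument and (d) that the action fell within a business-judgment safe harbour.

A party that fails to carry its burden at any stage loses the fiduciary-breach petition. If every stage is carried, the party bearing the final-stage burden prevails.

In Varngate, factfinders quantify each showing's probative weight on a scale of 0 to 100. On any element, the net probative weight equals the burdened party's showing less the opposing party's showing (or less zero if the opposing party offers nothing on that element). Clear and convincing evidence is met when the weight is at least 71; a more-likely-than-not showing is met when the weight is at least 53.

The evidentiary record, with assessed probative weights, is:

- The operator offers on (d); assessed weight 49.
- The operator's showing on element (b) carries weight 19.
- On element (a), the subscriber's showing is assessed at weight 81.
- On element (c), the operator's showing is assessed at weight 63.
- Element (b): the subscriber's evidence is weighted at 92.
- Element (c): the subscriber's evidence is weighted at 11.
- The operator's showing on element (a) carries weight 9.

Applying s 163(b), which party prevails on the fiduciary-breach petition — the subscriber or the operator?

subscriber

Stage 1 (subscriber, clear and convincing evidence, weight is at least 71): (a) net 81−9=72 ≥ 71 — meets; (b) net 92−19=73 ≥ 71 — meets.
  All elements met. The burden passes to the operator.
Stage 2 (operator, a more-likely-than-not showing, weight is at least 53): (c) net 63−11=52 < 53 — fails; (d) 49 < 53 — fails.
  Stage 2 not carried; the operator fails its burden.
The analysis ends at Stage 2; the subscriber prevails.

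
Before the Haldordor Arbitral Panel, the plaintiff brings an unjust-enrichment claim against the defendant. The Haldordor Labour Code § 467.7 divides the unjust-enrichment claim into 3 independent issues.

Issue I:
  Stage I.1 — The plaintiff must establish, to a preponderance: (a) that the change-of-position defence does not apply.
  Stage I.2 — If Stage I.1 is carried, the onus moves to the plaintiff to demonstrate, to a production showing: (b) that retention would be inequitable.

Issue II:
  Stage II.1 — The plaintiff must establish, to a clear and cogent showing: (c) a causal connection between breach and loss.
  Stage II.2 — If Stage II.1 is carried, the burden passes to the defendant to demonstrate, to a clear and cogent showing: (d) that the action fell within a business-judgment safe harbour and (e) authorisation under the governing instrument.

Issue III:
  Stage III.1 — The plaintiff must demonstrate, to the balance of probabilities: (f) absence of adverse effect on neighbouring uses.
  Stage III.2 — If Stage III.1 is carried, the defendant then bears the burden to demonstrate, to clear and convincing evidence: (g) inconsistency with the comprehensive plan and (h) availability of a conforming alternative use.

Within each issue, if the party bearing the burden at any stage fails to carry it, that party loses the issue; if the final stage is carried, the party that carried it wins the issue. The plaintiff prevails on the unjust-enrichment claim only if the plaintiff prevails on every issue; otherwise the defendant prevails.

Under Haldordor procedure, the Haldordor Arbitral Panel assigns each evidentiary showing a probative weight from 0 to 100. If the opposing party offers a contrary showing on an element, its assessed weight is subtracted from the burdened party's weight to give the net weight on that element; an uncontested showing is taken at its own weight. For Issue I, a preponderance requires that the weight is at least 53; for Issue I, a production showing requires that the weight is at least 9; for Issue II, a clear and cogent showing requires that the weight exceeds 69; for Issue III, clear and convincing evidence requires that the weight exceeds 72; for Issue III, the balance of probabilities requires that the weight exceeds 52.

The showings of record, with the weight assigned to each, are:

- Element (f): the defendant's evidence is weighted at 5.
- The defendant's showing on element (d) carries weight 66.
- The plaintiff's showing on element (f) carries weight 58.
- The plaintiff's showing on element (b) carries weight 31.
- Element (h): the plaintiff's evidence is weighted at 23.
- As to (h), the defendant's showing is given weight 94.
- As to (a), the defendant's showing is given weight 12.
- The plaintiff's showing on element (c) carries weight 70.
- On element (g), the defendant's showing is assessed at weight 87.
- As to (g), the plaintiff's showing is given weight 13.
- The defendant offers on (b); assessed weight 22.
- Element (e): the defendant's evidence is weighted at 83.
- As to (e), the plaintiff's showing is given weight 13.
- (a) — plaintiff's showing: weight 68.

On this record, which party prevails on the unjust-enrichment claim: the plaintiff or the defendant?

plaintiff

— Issue I —
Stage I.1 — burden on plaintiff; standard: a preponderance (weight is at least 53).
    (a): 68 − 12 = 56 ≥ 53 [met]
  Stage I.1 is satisfied; the plaintiff continues to bear the burden.
Stage I.2 — burden on plaintiff; standard: a production showing (weight is at least 9).
    (b): 31 − 22 = 9 ≥ 9 [met]
  Stage I.2 carried; the final stage is satisfied.
With every stage satisfied, the plaintiff prevails on this issue.
— Issue II —
At Stage II.1 the plaintiff must meet a clear and cogent showing (weight exceeds 69): on (c) the weight is 70, which does exceed 69, so (c) meets the standard.
  All elements met. The burden passes to the defendant.
At Stage II.2 the defendant must meet a clear and cogent showing (weight exceeds 69): on (d) the weight is 66, which does not exceed 69, so (d) does not meet the standard; on (e) the weight is 83 less the opposing 13 gives net 70, > 69, so (e) meets the standard.
  The defendant does not carry Stage II.2.
The analysis ends at Stage II.2; the plaintiff prevails on this issue.
— Issue III —
At Stage III.1 the plaintiff must meet the balance of probabilities (weight exceeds 52): on (f) the weight is 58 less the opposing 5 gives net 53, which does exceed 52, so (f) meets the standard.
  The plaintiff carries Stage III.1; the defendant now bears the burden.
At Stage III.2 the defendant must meet clear and convincing evidence (weight exceeds 72): on (g) the weight is 87 less the opposing 13 gives net 74, > 72, so (g) meets the standard; on (h) the weight is 94 less the opposing 23 gives net 71, which does not exceed 72, so (h) does not meet the standard.
  Stage III.2 not carried; the defendant fails its burden.
So the plaintiff prevails on this issue.
Per-issue: Issue I → plaintiff; Issue II → plaintiff; Issue III → plaintiff. The plaintiff must prevail on every issue; overall, the plaintiff prevails.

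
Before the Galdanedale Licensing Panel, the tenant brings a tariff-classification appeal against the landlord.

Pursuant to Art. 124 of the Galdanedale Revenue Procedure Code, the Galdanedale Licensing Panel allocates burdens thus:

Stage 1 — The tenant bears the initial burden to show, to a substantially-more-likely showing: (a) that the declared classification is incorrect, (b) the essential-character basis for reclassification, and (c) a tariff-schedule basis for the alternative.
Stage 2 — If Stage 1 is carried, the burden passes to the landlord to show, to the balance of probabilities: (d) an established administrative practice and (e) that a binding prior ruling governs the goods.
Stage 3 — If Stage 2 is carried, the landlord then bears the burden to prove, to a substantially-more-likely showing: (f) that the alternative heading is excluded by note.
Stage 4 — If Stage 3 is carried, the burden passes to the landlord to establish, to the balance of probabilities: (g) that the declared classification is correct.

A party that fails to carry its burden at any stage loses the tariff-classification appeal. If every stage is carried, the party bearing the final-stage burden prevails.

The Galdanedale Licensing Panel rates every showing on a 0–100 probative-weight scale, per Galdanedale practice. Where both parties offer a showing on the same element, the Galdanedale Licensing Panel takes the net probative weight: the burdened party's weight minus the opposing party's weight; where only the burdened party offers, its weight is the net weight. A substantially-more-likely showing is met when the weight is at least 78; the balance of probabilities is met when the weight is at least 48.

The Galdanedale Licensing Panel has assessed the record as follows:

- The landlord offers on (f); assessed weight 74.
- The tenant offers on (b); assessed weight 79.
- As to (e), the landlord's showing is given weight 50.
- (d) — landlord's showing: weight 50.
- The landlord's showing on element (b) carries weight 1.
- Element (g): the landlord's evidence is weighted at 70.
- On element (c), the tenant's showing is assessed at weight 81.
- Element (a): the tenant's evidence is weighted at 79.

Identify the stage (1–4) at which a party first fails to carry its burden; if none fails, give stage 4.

stage 3

Stage 1 (tenant, a substantially-more-likely showing, weight is at least 78): (a) 79 ≥ 78 — meets; (b) net 79−1=78 ≥ 78 — meets; (c) 81 ≥ 78 — meets.
  The tenant carries Stage 1; the landlord now bears the burden.
Stage 2 (landlord, the balance of probabilities, weight is at least 48): (d) 50 ≥ 48 — meets; (e) 50 ≥ 48 — meets.
  Stage 2 carried; the burden remains with the landlord.
Stage 3 (landlord, a substantially-more-likely showing, weight is at least 78): (f) 74 < 78 — fails.
  Stage 3 not carried; the landlord fails its burden.
The analysis ends at Stage 3; the tenant prevails.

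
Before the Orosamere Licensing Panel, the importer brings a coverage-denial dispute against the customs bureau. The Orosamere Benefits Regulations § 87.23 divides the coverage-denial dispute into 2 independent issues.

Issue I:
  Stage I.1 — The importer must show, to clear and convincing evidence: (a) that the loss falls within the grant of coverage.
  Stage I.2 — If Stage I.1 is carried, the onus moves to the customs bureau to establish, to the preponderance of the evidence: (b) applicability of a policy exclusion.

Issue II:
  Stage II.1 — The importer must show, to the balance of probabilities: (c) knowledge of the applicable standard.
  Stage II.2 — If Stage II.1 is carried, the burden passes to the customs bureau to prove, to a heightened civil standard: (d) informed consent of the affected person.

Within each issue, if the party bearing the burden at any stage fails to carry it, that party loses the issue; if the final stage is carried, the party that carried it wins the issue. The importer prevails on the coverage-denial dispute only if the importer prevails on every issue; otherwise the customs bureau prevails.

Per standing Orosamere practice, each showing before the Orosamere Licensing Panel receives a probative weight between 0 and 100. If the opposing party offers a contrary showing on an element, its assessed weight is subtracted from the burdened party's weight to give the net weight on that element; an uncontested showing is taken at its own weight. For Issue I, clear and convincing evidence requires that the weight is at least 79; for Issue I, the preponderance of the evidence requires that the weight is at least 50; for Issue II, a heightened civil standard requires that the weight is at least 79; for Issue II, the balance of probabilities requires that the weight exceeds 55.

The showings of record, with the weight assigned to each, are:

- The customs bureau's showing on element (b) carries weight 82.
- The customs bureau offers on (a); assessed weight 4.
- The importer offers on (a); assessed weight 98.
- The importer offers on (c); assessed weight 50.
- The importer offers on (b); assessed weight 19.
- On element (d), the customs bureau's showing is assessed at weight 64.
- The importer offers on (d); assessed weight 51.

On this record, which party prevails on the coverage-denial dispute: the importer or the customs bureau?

customs bureau

— Issue I —
Stage I.1 (importer, clear and convincing evidence, weight is at least 79): (a) net 98−4=94 ≥ 79 — meets.
  All elements met. The burden passes to the customs bureau.
Stage I.2 (customs bureau, the preponderance of the evidence, weight is at least 50): (b) net 82−19=63 ≥ 50 — meets.
  All elements met at the final stage.
All stages carried — the customs bureau prevails on this issue.
— Issue II —
Stage II.1 — burden on importer; standard: the balance of probabilities (weight exceeds 55).
    (c): 50 ≤ 55 [not met]
  Stage II.1 not carried; the importer fails its burden.
The analysis ends at Stage II.1; the customs bureau prevails on this issue.
Per-issue: Issue I → customs bureau; Issue II → customs bureau. The importer must prevail on every issue; overall, the customs bureau prevails.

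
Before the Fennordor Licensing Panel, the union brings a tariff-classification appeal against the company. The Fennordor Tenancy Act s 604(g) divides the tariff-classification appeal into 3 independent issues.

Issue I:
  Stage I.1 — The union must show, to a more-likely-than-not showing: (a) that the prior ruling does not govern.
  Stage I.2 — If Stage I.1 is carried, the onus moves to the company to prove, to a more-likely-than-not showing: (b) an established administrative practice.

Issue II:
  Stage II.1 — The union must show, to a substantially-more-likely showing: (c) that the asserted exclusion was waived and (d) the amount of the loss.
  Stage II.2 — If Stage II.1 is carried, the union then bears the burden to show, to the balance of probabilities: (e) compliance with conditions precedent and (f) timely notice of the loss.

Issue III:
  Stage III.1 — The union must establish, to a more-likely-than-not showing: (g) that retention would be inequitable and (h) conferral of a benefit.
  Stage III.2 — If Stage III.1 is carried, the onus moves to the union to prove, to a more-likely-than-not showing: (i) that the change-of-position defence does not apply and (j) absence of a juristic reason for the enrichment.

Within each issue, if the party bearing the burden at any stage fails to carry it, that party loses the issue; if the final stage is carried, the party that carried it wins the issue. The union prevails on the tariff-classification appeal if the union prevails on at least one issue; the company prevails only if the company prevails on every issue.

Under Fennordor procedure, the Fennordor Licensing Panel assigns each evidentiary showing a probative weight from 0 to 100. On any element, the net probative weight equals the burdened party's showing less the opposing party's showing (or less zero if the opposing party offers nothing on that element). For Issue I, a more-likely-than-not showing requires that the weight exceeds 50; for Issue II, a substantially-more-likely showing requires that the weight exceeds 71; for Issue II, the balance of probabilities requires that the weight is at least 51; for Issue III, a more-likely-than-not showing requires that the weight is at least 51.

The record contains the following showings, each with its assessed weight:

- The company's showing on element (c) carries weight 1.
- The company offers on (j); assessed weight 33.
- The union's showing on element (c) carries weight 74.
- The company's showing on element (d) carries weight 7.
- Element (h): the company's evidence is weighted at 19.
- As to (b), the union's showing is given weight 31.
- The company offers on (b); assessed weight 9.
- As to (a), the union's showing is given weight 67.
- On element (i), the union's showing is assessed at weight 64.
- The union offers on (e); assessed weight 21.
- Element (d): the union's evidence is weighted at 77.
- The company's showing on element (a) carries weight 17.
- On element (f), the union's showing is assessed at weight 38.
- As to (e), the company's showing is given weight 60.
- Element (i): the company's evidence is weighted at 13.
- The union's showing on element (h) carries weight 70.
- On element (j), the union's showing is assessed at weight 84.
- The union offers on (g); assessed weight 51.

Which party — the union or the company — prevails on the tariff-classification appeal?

union

— Issue I —
Stage I.1 (union, a more-likely-than-not showing, weight exceeds 50): (a) net 67−17=50 ≤ 50 — fails.
  Stage I.1 not carried; the union fails its burden.
The company prevails on this issue.
— Issue II —
Stage II.1 (union, a substantially-more-likely showing, weight exceeds 71): (c) net 74−1=73 > 71 — meets; (d) net 77−7=70 ≤ 71 — fails.
  Not every element is met, so the union fails to carry Stage II.1.
The analysis ends at Stage II.1; the company prevails on this issue.
— Issue III —
Stage III.1 — burden on union; standard: a more-likely-than-not showing (weight is at least 51).
    (g): 51 ≥ 51 [met]
    (h): 70 − 19 = 51 ≥ 51 [met]
  Stage III.1 is satisfied; the union continues to bear the burden.
Stage III.2 — burden on union; standard: a more-likely-than-not showing (weight is at least 51).
    (i): 64 − 13 = 51 ≥ 51 [met]
    (j): 84 − 33 = 51 ≥ 51 [met]
  The union carries the last stage.
With every stage satisfied, the union prevails on this issue.
Per-issue: Issue I → company; Issue II → company; Issue III → union. The union must prevail on at least one issue; overall, the union prevails.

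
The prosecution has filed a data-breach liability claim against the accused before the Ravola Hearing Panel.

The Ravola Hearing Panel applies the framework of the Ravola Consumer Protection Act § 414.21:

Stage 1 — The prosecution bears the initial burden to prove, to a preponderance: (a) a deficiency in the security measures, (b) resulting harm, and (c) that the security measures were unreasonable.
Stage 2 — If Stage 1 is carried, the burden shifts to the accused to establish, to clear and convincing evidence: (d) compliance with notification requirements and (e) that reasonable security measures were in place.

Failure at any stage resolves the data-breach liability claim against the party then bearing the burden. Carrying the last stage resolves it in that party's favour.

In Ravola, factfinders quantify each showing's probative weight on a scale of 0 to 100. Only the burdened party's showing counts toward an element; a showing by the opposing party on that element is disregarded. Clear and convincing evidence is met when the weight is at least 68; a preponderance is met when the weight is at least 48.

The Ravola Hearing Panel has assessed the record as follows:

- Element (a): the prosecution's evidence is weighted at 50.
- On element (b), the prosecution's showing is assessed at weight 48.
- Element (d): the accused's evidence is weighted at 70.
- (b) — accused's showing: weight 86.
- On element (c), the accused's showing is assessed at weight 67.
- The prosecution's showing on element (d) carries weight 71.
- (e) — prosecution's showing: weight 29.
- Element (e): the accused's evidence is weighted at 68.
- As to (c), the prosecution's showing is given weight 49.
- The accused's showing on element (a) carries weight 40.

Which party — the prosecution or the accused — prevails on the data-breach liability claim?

accused

At Stage 1 the prosecution must meet a preponderance (weight is at least 48): on (a) the weight is 50 (the accused's 40 is given no effect), which does reach 48, so (a) meets the standard; on (b) the weight is 48 (the accused's 86 is given no effect), ≥ 48, so (b) meets the standard; on (c) the weight is 49 (the accused's 67 is given no effect), which does reach 48, so (c) meets the standard.
  Stage 1 is satisfied; the onus moves to the accused.
At Stage 2 the accused must meet clear and convincing evidence (weight is at least 68): on (d) the weight is 70 (the prosecution's 71 is given no effect), ≥ 68, so (d) meets the standard; on (e) the weight is 68 (the prosecution's 29 is given no effect), which does reach 68, so (e) meets the standard.
  The accused carries the last stage.
All stages carried — the accused prevails.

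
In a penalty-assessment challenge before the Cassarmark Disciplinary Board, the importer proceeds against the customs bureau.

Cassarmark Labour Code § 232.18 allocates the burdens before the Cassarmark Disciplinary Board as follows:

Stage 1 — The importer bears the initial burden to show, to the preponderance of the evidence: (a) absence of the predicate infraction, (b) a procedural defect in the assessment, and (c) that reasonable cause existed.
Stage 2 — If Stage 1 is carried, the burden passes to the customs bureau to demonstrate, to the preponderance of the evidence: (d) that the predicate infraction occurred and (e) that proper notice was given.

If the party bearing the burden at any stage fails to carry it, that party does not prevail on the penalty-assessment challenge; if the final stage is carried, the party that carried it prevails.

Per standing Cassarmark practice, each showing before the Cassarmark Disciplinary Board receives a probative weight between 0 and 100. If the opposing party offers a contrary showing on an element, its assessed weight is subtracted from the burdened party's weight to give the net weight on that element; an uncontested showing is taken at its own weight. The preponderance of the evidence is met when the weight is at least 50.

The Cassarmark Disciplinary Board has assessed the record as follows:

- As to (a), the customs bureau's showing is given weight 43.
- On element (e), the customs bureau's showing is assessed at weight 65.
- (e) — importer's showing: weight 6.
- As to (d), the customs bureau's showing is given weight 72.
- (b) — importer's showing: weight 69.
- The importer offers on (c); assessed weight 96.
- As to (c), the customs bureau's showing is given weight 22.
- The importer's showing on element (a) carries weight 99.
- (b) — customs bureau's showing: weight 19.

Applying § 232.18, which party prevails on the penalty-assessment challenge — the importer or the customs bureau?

customs bureau

Stage 1 (importer, the preponderance of the evidence, weight is at least 50): (a) net 99−43=56 ≥ 50 — meets; (b) net 69−19=50 ≥ 50 — meets; (c) net 96−22=74 ≥ 50 — meets.
  All elements met. The burden passes to the customs bureau.
Stage 2 (customs bureau, the preponderance of the evidence, weight is at least 50): (d) 72 ≥ 50 — meets; (e) net 65−6=59 ≥ 50 — meets.
  All elements met at the final stage.
All stages carried — the customs bureau prevails.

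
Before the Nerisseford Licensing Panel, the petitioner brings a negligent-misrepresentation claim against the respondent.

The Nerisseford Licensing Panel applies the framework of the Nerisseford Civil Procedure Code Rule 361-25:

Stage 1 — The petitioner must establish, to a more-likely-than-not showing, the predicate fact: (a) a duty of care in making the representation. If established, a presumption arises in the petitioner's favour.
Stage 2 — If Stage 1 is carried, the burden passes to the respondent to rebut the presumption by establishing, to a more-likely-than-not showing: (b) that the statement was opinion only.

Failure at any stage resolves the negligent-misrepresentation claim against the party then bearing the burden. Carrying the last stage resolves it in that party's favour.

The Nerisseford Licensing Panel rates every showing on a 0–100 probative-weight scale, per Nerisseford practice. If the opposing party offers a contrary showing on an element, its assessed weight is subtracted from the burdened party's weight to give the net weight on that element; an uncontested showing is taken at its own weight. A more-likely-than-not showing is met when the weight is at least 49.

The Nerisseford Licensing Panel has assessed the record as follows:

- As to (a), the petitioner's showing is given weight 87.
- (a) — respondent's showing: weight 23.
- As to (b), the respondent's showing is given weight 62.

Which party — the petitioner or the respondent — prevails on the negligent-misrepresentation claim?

Stage 1 (petitioner, a more-likely-than-not showing, weight is at least 49): (a) net 87−23=64 ≥ 49 — meets.
  The petitioner carries Stage 1; the respondent now bears the burden.
Stage 2 (respondent, a more-likely-than-not showing, weight is at least 49): (b) 62 ≥ 49 — meets.
  The respondent carries the last stage.
With every stage satisfied, the respondent prevails.

respondent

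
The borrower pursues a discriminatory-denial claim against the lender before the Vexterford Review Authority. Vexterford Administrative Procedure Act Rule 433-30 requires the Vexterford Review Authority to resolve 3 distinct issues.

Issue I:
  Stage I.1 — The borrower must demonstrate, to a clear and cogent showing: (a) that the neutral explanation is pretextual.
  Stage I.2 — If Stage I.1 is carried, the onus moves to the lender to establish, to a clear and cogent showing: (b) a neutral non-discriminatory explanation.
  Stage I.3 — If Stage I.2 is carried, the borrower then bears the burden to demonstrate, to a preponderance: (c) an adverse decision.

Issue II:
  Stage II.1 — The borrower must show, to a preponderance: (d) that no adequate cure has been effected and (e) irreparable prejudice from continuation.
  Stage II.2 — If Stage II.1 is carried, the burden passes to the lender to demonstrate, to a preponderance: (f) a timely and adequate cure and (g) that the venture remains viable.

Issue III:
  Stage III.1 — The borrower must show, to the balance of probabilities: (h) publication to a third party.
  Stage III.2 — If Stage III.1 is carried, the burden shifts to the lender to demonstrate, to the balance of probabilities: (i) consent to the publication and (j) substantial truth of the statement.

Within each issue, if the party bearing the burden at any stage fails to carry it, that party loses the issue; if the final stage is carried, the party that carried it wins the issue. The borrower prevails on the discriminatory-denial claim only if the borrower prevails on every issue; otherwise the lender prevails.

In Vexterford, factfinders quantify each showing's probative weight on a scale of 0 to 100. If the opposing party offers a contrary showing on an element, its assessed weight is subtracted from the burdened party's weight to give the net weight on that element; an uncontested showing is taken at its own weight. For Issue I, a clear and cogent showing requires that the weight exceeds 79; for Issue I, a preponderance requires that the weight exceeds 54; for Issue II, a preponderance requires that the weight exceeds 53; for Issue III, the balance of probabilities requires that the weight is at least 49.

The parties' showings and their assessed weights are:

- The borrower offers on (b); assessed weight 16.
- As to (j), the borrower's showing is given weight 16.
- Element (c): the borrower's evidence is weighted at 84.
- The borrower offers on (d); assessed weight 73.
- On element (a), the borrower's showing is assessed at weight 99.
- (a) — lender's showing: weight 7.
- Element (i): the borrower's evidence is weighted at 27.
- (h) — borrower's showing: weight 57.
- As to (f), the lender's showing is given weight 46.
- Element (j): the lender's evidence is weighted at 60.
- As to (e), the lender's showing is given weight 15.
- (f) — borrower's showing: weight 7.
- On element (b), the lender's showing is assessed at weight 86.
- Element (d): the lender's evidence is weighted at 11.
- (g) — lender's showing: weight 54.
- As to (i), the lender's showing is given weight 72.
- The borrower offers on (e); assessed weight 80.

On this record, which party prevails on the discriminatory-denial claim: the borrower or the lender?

borrower

— Issue I —
Stage I.1 (borrower, a clear and cogent showing, weight exceeds 79): (a) net 99−7=92 > 79 — meets.
  Stage I.1 is satisfied; the onus moves to the lender.
Stage I.2 (lender, a clear and cogent showing, weight exceeds 79): (b) net 86−16=70 ≤ 79 — fails.
  Not every element is met, so the lender fails to carry Stage I.2.
The analysis ends at Stage I.2; the borrower prevails on this issue.
— Issue II —
Stage II.1 (borrower, a preponderance, weight exceeds 53): (d) net 73−11=62 > 53 — meets; (e) net 80−15=65 > 53 — meets.
  All elements met. The burden passes to the lender.
Stage II.2 (lender, a preponderance, weight exceeds 53): (f) net 46−7=39 ≤ 53 — fails; (g) 54 > 53 — meets.
  The lender does not carry Stage II.2.
The borrower prevails on this issue.
— Issue III —
Stage III.1 (borrower, the balance of probabilities, weight is at least 49): (h) 57 ≥ 49 — meets.
  Stage III.1 is satisfied; the onus moves to the lender.
Stage III.2 (lender, the balance of probabilities, weight is at least 49): (i) net 72−27=45 < 49 — fails; (j) net 60−16=44 < 49 — fails.
  The lender does not carry Stage III.2.
The borrower prevails on this issue.
Per-issue: Issue I → borrower; Issue II → borrower; Issue III → borrower. The borrower must prevail on every issue; overall, the borrower prevails.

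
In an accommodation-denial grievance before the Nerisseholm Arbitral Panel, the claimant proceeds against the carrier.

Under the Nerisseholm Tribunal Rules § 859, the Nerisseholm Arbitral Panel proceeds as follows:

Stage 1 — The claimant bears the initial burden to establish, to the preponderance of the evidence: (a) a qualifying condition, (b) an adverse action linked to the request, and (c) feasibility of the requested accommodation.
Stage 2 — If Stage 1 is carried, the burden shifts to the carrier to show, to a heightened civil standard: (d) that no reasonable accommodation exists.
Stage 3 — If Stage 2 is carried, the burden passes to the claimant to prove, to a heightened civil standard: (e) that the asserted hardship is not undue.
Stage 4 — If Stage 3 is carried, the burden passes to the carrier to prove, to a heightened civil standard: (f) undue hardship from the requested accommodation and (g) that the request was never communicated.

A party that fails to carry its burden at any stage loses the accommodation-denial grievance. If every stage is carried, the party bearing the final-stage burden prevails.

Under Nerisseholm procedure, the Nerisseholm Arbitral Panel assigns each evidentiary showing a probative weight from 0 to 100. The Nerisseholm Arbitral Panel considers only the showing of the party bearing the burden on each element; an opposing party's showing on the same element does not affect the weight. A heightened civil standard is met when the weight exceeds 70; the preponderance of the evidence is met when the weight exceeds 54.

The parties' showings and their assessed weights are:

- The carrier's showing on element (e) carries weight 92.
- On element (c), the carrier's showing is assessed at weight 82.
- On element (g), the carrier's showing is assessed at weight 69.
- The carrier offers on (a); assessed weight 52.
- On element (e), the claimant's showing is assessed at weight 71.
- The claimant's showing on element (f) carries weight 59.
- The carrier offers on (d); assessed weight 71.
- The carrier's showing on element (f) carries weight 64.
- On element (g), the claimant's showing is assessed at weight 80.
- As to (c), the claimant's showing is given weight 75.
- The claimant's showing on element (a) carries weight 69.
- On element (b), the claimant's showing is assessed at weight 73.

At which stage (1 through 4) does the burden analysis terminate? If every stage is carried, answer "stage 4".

stage 4

At Stage 1 the claimant must meet the preponderance of the evidence (weight exceeds 54): on (a) the weight is 69 (the carrier's 52 is given no effect), which does exceed 54, so (a) meets the standard; on (b) the weight is 73, > 54, so (b) meets the standard; on (c) the weight is 75 (the carrier's 82 is given no effect), > 54, so (c) meets the standard.
  Stage 1 is satisfied; the onus moves to the carrier.
At Stage 2 the carrier must meet a heightened civil standard (weight exceeds 70): on (d) the weight is 71, > 70, so (d) meets the standard.
  All elements met. The burden passes to the claimant.
At Stage 3 the claimant must meet a heightened civil standard (weight exceeds 70): on (e) the weight is 71 (the carrier's 92 is given no effect), which does exceed 70, so (e) meets the standard.
  The claimant carries Stage 3; the carrier now bears the burden.
At Stage 4 the carrier must meet a heightened civil standard (weight exceeds 70): on (f) the weight is 64 (the claimant's 59 is given no effect), ≤ 70, so (f) does not meet the standard; on (g) the weight is 69 (the claimant's 80 is given no effect), which does not exceed 70, so (g) does not meet the standard.
  Stage 4 not carried; the carrier fails its burden.
So the claimant prevails.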